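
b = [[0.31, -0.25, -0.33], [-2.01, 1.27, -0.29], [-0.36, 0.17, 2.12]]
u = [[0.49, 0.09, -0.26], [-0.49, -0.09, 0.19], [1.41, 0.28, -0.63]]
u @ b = [[0.06, -0.05, -0.74],[-0.04, 0.04, 0.59],[0.10, -0.10, -1.88]]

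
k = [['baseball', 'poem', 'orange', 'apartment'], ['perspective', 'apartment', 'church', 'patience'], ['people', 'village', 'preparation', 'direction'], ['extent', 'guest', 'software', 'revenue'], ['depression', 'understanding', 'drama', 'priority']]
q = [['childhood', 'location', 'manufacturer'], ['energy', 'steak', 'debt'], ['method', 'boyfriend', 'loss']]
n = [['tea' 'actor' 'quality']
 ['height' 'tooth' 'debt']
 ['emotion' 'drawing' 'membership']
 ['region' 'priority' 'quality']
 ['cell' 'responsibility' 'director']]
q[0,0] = 'childhood'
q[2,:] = ['method', 'boyfriend', 'loss']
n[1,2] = 'debt'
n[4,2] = 'director'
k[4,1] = 'understanding'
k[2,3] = 'direction'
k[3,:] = ['extent', 'guest', 'software', 'revenue']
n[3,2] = 'quality'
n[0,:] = ['tea', 'actor', 'quality']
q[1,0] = 'energy'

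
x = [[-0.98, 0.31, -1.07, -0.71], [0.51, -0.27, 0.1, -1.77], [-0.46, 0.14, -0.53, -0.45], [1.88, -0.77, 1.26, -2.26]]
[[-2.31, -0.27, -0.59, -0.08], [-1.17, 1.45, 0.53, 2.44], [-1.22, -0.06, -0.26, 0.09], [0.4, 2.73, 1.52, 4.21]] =x @ [[0.41, 0.5, 1.27, 0.41], [-0.03, -1.31, 0.39, 0.21], [1.21, -0.26, -0.49, 0.60], [0.85, -0.49, -0.02, -1.26]]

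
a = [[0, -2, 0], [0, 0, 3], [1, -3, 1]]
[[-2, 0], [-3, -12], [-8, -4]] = a @ [[-4, 0], [1, 0], [-1, -4]]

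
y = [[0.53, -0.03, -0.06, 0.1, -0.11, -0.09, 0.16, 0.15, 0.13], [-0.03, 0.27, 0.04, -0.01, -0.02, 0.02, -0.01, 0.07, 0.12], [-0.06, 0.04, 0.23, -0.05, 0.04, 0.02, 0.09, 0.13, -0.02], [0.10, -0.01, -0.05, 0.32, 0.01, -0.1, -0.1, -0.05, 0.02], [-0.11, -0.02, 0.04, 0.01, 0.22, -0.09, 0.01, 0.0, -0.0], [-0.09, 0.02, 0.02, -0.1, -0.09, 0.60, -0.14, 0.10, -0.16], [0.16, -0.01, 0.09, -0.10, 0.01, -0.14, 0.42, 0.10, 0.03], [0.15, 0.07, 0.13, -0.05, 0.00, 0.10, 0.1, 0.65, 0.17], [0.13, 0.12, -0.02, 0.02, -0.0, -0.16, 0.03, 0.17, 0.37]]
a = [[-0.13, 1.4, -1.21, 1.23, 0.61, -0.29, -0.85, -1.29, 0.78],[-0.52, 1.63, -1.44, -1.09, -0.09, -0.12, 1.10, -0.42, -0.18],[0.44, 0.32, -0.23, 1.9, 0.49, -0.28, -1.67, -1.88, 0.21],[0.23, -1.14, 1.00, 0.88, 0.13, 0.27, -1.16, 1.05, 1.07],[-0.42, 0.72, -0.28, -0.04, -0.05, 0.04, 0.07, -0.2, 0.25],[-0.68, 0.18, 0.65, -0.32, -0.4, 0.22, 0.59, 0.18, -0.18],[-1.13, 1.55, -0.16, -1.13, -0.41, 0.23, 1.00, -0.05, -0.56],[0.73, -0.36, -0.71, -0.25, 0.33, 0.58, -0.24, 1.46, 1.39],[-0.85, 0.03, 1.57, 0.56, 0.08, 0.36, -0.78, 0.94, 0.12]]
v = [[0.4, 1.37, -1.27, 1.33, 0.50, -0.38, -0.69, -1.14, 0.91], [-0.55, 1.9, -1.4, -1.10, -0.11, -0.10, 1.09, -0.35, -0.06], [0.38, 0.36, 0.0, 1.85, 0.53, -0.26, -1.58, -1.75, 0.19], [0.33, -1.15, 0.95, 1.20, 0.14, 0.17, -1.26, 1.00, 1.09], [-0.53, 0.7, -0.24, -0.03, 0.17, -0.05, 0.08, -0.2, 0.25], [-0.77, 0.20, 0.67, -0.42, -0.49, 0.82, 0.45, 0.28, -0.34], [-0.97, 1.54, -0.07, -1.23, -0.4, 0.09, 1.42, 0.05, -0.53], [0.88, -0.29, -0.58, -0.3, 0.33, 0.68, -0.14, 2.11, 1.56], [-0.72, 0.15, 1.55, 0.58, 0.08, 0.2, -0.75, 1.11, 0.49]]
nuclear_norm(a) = 15.01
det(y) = 0.00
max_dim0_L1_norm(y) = 1.42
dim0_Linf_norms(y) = [0.53, 0.27, 0.23, 0.32, 0.22, 0.6, 0.42, 0.65, 0.37]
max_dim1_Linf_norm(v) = 2.11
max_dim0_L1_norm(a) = 7.47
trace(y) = 3.61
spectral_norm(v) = 5.05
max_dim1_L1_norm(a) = 7.79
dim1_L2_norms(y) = [0.62, 0.31, 0.3, 0.37, 0.27, 0.66, 0.5, 0.72, 0.47]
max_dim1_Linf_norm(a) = 1.9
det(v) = -0.31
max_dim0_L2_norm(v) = 3.36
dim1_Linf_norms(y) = [0.53, 0.27, 0.23, 0.32, 0.22, 0.6, 0.42, 0.65, 0.37]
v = a + y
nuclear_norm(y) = 3.61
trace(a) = 4.90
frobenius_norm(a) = 7.31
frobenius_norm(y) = 1.49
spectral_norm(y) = 0.95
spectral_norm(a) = 4.77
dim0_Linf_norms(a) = [1.13, 1.63, 1.57, 1.9, 0.61, 0.58, 1.67, 1.88, 1.39]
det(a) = 0.00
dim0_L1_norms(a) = [5.13, 7.33, 7.25, 7.4, 2.59, 2.39, 7.46, 7.47, 4.74]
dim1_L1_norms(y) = [1.36, 0.59, 0.68, 0.76, 0.5, 1.32, 1.06, 1.42, 1.02]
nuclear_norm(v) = 16.42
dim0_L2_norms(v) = [1.96, 3.15, 2.78, 3.16, 1.05, 1.2, 2.92, 3.36, 2.28]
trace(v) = 8.51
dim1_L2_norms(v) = [2.9, 2.9, 3.1, 2.76, 0.98, 1.6, 2.7, 2.96, 2.32]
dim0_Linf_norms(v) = [0.97, 1.9, 1.55, 1.85, 0.53, 0.82, 1.58, 2.11, 1.56]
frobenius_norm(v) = 7.68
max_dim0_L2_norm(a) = 3.09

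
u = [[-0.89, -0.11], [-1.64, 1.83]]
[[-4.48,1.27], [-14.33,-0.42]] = u@ [[5.4,-1.26], [-2.99,-1.36]]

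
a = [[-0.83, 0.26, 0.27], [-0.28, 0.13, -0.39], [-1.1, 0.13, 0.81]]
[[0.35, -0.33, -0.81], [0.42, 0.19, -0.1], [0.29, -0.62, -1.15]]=a @ [[-0.82, -0.00, 0.69], [-0.56, -0.55, -0.49], [-0.67, -0.68, -0.4]]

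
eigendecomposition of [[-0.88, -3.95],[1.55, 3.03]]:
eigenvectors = [[(0.85+0j), (0.85-0j)], [-0.42-0.33j, (-0.42+0.33j)]]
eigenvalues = [(1.07+1.52j), (1.07-1.52j)]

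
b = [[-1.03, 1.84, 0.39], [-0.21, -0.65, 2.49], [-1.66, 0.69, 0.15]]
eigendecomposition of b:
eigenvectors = [[(-0.48+0.37j), -0.48-0.37j, 0.60+0.00j], [-0.63+0.00j, (-0.63-0j), -0.61+0.00j], [-0.34-0.34j, -0.34+0.34j, (0.52+0j)]]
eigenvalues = [(0.52+1.46j), (0.52-1.46j), (-2.57+0j)]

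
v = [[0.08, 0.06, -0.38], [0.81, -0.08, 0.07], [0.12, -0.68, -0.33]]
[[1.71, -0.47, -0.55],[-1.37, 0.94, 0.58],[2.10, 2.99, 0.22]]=v @[[-1.36, 0.65, 0.5], [-0.94, -4.59, -0.92], [-4.93, 0.64, 1.4]]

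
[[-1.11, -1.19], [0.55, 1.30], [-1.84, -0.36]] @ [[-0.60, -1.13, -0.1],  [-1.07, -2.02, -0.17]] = [[1.94, 3.66, 0.31], [-1.72, -3.25, -0.28], [1.49, 2.81, 0.25]]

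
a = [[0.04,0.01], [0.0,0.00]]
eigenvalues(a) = [0.04, 0.0]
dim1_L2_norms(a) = [0.04, 0.0]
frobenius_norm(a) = 0.04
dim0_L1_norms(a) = [0.04, 0.01]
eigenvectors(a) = [[1.00, -0.24],[0.0, 0.97]]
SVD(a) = [[1.00,0.00], [0.00,1.00]] @ diag([0.04123105625617661, 0.0]) @ [[0.97,0.24], [-0.24,0.97]]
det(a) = 0.00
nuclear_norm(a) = 0.04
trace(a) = 0.04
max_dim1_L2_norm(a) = 0.04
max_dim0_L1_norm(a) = 0.04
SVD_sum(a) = [[0.04, 0.01],[0.00, 0.00]] + [[0.00,  0.00], [-0.00,  0.0]]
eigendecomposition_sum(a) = [[0.04,0.01], [0.0,0.0]] + [[0.0,-0.00], [0.00,0.0]]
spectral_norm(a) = 0.04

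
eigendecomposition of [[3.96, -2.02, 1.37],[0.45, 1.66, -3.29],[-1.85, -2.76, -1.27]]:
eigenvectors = [[0.79+0.00j, (0.79-0j), 0.00+0.00j], [(-0.02-0.5j), -0.02+0.50j, 0.56+0.00j], [(-0.16+0.33j), -0.16-0.33j, 0.83+0.00j]]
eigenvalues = [(3.75+1.85j), (3.75-1.85j), (-3.16+0j)]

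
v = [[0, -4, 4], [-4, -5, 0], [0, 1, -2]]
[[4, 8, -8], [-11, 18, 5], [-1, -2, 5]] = v @ [[4, -2, 0], [-1, -2, -1], [0, 0, -3]]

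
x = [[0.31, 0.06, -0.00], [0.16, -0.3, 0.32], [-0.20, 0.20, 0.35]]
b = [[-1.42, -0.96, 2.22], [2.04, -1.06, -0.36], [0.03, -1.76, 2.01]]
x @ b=[[-0.32,-0.36,0.67], [-0.83,-0.4,1.11], [0.70,-0.64,0.19]]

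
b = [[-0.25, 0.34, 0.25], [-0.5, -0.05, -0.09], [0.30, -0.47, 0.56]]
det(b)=0.166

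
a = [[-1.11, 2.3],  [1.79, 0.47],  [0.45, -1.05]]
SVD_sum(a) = [[-1.37,2.13], [0.31,-0.48], [0.61,-0.95]] + [[0.26, 0.17], [1.48, 0.95], [-0.16, -0.10]]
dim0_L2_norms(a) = [2.15, 2.57]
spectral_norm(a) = 2.83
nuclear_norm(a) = 4.63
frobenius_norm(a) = 3.35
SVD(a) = [[-0.89, -0.18], [0.20, -0.98], [0.40, 0.11]] @ diag([2.8324981846964463, 1.7969568814224055]) @ [[0.54, -0.84], [-0.84, -0.54]]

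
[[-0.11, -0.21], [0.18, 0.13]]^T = [[-0.11, 0.18], [-0.21, 0.13]]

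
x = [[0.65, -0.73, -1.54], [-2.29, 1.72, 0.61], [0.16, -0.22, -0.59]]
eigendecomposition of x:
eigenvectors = [[-0.31, 0.57, 0.72], [0.95, 0.81, 0.61], [-0.09, -0.15, 0.32]]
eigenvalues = [2.43, 0.01, -0.65]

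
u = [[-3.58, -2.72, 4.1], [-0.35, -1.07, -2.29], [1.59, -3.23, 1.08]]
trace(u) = -3.57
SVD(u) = [[-0.95, -0.23, 0.21], [0.14, 0.27, 0.95], [-0.27, 0.94, -0.22]] @ diag([6.323746852088717, 3.5231816325264114, 2.2937124786961762]) @ [[0.46,  0.52,  -0.72],[0.63,  -0.76,  -0.15],[-0.63,  -0.38,  -0.68]]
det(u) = 51.10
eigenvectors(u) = [[-0.55, 0.94, 0.22], [0.38, -0.12, 0.79], [-0.75, -0.32, 0.57]]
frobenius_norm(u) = 7.59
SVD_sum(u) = [[-2.77, -3.15, 4.3], [0.42, 0.48, -0.66], [-0.80, -0.91, 1.24]] + [[-0.51, 0.61, 0.12], [0.60, -0.73, -0.15], [2.07, -2.51, -0.51]] + [[-0.30,-0.18,-0.33], [-1.37,-0.82,-1.49], [0.32,0.19,0.35]]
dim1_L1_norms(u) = [10.4, 3.71, 5.9]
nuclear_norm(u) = 12.14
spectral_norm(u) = 6.32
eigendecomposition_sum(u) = [[0.45, -1.42, 1.81], [-0.31, 0.99, -1.26], [0.61, -1.93, 2.46]] + [[-3.89, -0.70, 2.5],[0.48, 0.09, -0.31],[1.34, 0.24, -0.86]] + [[-0.14, -0.6, -0.20],[-0.51, -2.15, -0.72],[-0.37, -1.54, -0.52]]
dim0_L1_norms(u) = [5.52, 7.02, 7.47]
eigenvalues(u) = [3.9, -4.66, -2.81]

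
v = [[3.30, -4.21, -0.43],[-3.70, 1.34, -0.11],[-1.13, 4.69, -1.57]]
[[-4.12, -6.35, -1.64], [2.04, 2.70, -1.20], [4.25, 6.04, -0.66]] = v @[[-0.26, -0.27, 0.48], [0.79, 1.28, 0.58], [-0.16, 0.17, 1.81]]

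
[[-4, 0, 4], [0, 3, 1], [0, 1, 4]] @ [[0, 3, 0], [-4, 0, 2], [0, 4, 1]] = [[0, 4, 4], [-12, 4, 7], [-4, 16, 6]]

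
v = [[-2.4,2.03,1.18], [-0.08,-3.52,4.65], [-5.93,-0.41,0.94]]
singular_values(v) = [6.73, 5.67, 2.02]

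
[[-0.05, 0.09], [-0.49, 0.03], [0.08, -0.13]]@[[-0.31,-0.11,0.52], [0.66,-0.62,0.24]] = [[0.07, -0.05, -0.0], [0.17, 0.04, -0.25], [-0.11, 0.07, 0.01]]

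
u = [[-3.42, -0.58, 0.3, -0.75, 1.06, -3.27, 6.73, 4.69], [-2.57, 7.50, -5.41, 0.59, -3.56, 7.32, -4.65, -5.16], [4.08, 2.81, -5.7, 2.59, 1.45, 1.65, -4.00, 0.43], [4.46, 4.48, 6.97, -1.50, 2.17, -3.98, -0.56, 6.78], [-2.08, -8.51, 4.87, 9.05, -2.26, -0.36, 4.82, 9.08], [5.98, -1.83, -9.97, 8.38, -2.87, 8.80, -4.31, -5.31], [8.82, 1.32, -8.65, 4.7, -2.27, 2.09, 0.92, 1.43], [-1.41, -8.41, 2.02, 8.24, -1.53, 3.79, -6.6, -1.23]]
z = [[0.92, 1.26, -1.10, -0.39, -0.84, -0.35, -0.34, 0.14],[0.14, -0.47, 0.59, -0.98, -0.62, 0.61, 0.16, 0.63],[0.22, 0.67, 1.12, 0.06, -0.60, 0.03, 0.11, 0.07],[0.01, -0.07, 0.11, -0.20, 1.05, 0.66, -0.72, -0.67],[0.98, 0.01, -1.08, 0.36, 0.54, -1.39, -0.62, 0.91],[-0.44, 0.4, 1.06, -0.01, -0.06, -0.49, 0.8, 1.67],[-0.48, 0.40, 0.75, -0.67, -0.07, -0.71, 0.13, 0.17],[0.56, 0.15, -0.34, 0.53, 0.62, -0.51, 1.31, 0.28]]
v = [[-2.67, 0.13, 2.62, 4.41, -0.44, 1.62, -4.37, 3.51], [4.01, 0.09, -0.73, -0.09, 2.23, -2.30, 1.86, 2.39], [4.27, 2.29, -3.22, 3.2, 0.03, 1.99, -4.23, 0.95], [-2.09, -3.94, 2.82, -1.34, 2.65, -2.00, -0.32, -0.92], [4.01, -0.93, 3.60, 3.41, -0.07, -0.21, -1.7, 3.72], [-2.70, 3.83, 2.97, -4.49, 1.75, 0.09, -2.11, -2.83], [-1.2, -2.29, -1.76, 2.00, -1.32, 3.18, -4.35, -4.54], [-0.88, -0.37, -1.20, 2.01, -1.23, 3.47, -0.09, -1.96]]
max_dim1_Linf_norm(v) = 4.54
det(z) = -21.81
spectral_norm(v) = 11.95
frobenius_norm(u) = 39.64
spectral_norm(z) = 3.03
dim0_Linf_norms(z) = [0.98, 1.26, 1.12, 0.98, 1.05, 1.39, 1.31, 1.67]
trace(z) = 1.83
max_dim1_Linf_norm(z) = 1.67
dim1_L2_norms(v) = [8.23, 6.01, 8.18, 6.45, 7.64, 8.15, 8.07, 4.88]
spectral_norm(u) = 27.15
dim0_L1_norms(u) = [32.82, 35.44, 43.89, 35.8, 17.17, 31.26, 32.59, 34.11]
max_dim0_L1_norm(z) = 6.15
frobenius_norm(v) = 20.64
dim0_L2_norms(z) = [1.62, 1.61, 2.41, 1.42, 1.8, 1.97, 1.85, 2.14]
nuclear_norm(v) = 48.69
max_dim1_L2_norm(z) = 2.39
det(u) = 819487.34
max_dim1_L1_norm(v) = 20.77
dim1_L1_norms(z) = [5.34, 4.2, 2.88, 3.49, 5.89, 4.93, 3.38, 4.3]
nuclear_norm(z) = 13.41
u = z @ v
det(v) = -37995.35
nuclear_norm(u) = 86.60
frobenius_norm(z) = 5.31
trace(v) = -13.43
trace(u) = 3.11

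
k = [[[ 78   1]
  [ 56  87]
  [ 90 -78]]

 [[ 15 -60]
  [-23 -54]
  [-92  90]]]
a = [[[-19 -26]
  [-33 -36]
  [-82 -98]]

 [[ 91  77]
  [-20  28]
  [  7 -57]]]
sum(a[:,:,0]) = -56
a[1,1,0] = -20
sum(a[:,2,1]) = -155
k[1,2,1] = 90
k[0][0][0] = 78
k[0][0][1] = 1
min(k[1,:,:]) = -92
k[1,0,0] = 15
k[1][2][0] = -92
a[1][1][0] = -20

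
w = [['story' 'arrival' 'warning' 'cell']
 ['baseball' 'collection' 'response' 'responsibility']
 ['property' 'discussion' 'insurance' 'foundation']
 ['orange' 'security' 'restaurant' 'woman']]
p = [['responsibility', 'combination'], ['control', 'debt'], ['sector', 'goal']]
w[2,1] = 'discussion'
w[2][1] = 'discussion'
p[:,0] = ['responsibility', 'control', 'sector']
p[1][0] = 'control'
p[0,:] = ['responsibility', 'combination']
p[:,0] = ['responsibility', 'control', 'sector']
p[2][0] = 'sector'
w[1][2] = 'response'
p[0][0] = 'responsibility'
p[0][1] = 'combination'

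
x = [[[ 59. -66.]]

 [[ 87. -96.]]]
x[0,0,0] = 59.0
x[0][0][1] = -66.0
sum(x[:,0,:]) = -16.0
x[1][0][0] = 87.0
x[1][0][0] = 87.0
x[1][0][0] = 87.0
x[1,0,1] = -96.0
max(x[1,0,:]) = 87.0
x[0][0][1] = -66.0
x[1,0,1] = -96.0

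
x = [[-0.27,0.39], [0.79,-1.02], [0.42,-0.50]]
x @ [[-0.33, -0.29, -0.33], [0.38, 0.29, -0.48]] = [[0.24,0.19,-0.1], [-0.65,-0.52,0.23], [-0.33,-0.27,0.1]]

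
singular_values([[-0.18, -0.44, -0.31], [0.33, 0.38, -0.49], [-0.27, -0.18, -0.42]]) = [0.75, 0.71, 0.16]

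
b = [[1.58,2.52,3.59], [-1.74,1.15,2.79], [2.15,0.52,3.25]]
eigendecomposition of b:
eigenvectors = [[(-0+0.53j), (-0-0.53j), 0.71+0.00j], [-0.78+0.00j, -0.78-0.00j, (0.15+0j)], [(0.26-0.21j), (0.26+0.21j), 0.69+0.00j]]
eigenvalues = [(0.19+1.92j), (0.19-1.92j), (5.59+0j)]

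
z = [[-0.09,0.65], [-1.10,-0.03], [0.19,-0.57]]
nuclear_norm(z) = 1.98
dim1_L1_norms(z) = [0.74, 1.13, 0.76]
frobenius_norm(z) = 1.42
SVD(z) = [[-0.21, 0.72], [-0.93, -0.35], [0.28, -0.60]] @ diag([1.134639832012342, 0.845631392280942]) @ [[0.97, -0.24], [0.24, 0.97]]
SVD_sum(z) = [[-0.24, 0.06], [-1.03, 0.26], [0.31, -0.08]] + [[0.15, 0.59], [-0.07, -0.29], [-0.12, -0.49]]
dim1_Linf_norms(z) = [0.65, 1.1, 0.57]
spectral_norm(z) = 1.13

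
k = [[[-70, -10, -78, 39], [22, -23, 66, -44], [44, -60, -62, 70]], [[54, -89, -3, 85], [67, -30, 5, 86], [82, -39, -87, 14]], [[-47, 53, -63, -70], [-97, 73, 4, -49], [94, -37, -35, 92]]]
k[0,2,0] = 44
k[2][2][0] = 94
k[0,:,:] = [[-70, -10, -78, 39], [22, -23, 66, -44], [44, -60, -62, 70]]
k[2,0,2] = -63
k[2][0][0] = -47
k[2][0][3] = -70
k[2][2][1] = -37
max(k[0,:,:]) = 70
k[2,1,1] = 73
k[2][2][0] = 94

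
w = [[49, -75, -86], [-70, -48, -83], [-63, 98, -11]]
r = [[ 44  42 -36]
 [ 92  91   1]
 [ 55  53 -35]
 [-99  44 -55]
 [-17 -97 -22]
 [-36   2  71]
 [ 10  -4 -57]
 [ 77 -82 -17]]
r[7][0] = 77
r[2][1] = 53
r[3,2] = -55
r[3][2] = -55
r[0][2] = -36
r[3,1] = 44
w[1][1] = -48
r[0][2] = -36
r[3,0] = -99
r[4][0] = -17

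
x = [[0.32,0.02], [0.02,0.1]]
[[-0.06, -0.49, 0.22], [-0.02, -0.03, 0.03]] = x @ [[-0.17, -1.52, 0.67], [-0.15, 0.05, 0.18]]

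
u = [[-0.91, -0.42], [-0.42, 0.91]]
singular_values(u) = [1.0, 1.0]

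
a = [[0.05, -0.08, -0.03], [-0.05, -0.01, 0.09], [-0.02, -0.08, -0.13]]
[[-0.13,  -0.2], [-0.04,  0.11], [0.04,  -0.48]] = a @ [[-1.08, 1.01], [1.33, 2.34], [-0.95, 2.09]]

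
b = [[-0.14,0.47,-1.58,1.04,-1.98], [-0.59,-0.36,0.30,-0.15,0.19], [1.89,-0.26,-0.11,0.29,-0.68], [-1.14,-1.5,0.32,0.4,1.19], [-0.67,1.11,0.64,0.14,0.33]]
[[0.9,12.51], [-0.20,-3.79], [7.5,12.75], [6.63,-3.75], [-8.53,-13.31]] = b @ [[2.76, 4.92], [-5.84, -4.44], [-1.02, -6.82], [2.73, 0.09], [0.21, -2.23]]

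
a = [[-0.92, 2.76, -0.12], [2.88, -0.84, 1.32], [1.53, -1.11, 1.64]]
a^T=[[-0.92,2.88,1.53], [2.76,-0.84,-1.11], [-0.12,1.32,1.64]]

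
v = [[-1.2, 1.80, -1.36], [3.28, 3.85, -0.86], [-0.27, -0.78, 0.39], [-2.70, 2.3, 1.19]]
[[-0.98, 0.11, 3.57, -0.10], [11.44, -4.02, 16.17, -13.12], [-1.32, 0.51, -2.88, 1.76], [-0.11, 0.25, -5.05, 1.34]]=v @ [[1.91, -0.65, 2.29, -2.09], [1.6, -0.54, 1.72, -1.7], [1.15, -0.22, -2.37, -0.33]]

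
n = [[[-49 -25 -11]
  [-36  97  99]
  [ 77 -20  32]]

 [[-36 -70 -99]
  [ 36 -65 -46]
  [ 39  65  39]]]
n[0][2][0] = 77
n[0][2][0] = 77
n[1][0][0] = -36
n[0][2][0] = 77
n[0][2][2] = 32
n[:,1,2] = [99, -46]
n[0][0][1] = -25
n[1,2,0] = 39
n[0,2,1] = -20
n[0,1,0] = -36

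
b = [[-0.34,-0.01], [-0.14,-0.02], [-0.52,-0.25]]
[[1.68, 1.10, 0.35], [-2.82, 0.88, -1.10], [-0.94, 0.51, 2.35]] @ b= [[-0.91, -0.13], [1.41, 0.29], [-0.97, -0.59]]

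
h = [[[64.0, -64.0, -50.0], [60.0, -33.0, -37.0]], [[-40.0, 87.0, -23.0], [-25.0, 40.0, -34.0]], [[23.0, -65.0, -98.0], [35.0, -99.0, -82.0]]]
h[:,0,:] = [[64.0, -64.0, -50.0], [-40.0, 87.0, -23.0], [23.0, -65.0, -98.0]]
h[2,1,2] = -82.0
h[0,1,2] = -37.0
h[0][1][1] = -33.0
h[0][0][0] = 64.0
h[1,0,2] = -23.0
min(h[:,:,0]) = -40.0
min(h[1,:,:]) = -40.0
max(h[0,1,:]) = 60.0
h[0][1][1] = -33.0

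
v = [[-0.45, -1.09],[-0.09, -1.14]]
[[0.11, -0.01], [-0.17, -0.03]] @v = [[-0.05,-0.11], [0.08,0.22]]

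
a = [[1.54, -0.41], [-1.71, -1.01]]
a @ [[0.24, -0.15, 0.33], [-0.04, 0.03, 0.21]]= [[0.39, -0.24, 0.42],  [-0.37, 0.23, -0.78]]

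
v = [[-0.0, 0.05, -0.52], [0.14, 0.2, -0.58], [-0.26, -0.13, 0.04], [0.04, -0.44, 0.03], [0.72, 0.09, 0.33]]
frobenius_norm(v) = 1.26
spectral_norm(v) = 0.91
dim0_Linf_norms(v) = [0.72, 0.44, 0.58]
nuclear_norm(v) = 2.09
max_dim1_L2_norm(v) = 0.8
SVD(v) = [[-0.49, -0.33, -0.27], [-0.48, -0.59, -0.11], [-0.1, 0.36, -0.04], [0.10, 0.23, -0.95], [0.71, -0.60, -0.13]] @ diag([0.9079292113111134, 0.7654904807686551, 0.41974858082017685]) @ [[0.53, -0.09, 0.85], [-0.78, -0.44, 0.44], [-0.33, 0.89, 0.31]]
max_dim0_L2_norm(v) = 0.85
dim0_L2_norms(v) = [0.78, 0.51, 0.85]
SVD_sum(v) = [[-0.23, 0.04, -0.38], [-0.23, 0.04, -0.37], [-0.05, 0.01, -0.08], [0.05, -0.01, 0.07], [0.34, -0.06, 0.55]] + [[0.20, 0.11, -0.11],[0.35, 0.20, -0.2],[-0.22, -0.12, 0.12],[-0.14, -0.08, 0.08],[0.36, 0.2, -0.2]] + [[0.04,  -0.10,  -0.03],[0.01,  -0.04,  -0.01],[0.01,  -0.02,  -0.01],[0.13,  -0.35,  -0.12],[0.02,  -0.05,  -0.02]]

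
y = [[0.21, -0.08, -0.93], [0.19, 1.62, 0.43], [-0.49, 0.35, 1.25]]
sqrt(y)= [[0.27+0.30j, (0.01-0.03j), (-0.67+0.21j)], [0.17-0.06j, 1.26+0.01j, 0.23-0.04j], [-0.37+0.12j, 0.15-0.01j, (1+0.08j)]]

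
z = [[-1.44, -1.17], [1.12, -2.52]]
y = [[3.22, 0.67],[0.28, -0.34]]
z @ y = [[-4.96, -0.57], [2.9, 1.61]]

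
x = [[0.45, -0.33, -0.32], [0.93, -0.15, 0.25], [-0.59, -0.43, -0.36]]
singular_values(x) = [1.22, 0.71, 0.19]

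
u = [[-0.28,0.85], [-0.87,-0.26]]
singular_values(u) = [0.92, 0.89]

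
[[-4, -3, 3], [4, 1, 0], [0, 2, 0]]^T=[[-4, 4, 0], [-3, 1, 2], [3, 0, 0]]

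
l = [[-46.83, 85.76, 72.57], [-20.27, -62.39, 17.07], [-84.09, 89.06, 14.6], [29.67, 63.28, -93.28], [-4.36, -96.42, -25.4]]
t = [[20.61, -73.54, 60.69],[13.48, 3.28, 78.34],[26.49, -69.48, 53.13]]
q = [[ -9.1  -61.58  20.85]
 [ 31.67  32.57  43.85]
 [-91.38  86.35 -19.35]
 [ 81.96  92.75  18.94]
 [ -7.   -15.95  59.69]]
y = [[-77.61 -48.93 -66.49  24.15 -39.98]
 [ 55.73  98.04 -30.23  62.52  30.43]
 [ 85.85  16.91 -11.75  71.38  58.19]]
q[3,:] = [81.96, 92.75, 18.94]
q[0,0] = -9.1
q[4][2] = 59.69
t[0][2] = 60.69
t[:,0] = [20.61, 13.48, 26.49]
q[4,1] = -15.95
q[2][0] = -91.38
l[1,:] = [-20.27, -62.39, 17.07]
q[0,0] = -9.1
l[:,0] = [-46.83, -20.27, -84.09, 29.67, -4.36]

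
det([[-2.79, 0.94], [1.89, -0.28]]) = -0.995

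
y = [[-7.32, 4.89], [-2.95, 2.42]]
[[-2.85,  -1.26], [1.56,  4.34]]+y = [[-10.17, 3.63], [-1.39, 6.76]]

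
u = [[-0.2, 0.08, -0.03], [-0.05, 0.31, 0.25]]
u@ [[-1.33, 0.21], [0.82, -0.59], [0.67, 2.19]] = [[0.31, -0.15],  [0.49, 0.35]]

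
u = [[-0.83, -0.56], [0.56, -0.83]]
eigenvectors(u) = [[0.71+0.00j, 0.71-0.00j],[0.00-0.71j, 0.71j]]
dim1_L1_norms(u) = [1.39, 1.39]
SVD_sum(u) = [[0.00, -0.56], [0.0, -0.83]] + [[-0.83, 0.00], [0.56, 0.0]]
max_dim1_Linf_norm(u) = 0.83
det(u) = 1.00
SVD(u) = [[0.56, -0.83],  [0.83, 0.56]] @ diag([1.0012492197250393, 1.001249219725039]) @ [[-0.00, -1.0], [1.0, 0.0]]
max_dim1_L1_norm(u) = 1.39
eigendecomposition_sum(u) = [[-0.42+0.28j, -0.28-0.42j], [0.28+0.42j, (-0.42+0.28j)]] + [[(-0.42-0.28j), (-0.28+0.42j)], [(0.28-0.42j), (-0.42-0.28j)]]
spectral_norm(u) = 1.00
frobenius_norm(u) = 1.42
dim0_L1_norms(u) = [1.39, 1.39]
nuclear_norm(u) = 2.00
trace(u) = -1.66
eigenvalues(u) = [(-0.83+0.56j), (-0.83-0.56j)]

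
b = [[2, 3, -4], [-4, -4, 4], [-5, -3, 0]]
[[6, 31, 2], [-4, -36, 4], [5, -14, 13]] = b @ [[-1, 1, -5], [0, 3, 4], [-2, -5, 0]]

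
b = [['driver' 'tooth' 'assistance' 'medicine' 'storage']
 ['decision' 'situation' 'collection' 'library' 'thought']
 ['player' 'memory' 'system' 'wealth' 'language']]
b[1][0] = 'decision'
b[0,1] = 'tooth'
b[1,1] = 'situation'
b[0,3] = 'medicine'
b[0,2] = 'assistance'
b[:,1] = ['tooth', 'situation', 'memory']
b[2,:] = ['player', 'memory', 'system', 'wealth', 'language']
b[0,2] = 'assistance'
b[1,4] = 'thought'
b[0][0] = 'driver'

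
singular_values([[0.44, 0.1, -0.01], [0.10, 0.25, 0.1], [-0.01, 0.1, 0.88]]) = [0.9, 0.48, 0.19]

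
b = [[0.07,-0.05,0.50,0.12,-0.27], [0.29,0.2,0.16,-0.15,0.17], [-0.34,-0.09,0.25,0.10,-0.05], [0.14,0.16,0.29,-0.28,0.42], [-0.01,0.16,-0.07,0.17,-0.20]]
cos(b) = [[1.08, 0.04, -0.11, 0.01, -0.02], [-0.0, 0.99, -0.08, -0.04, 0.07], [0.06, 0.01, 1.04, 0.02, -0.06], [0.04, -0.01, -0.03, 0.92, 0.11], [-0.05, -0.02, -0.03, 0.06, 0.93]]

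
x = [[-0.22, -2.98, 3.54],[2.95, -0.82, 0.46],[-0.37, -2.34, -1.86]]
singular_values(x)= [4.73, 3.02, 2.94]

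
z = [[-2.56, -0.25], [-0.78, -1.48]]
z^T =[[-2.56,-0.78], [-0.25,-1.48]]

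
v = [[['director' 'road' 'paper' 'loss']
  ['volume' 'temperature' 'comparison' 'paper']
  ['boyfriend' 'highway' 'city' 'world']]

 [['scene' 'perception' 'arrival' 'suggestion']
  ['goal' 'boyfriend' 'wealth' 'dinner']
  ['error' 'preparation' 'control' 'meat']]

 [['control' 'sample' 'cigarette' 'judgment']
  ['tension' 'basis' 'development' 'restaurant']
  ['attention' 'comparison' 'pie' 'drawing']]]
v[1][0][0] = 'scene'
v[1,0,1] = 'perception'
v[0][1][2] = 'comparison'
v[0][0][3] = 'loss'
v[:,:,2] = [['paper', 'comparison', 'city'], ['arrival', 'wealth', 'control'], ['cigarette', 'development', 'pie']]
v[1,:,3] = ['suggestion', 'dinner', 'meat']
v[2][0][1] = 'sample'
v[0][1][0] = 'volume'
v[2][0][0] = 'control'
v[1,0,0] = 'scene'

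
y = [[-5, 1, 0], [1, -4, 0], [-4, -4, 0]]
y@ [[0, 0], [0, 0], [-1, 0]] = [[0, 0], [0, 0], [0, 0]]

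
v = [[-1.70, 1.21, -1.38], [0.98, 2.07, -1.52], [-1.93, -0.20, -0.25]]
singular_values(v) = [3.16, 2.76, 0.0]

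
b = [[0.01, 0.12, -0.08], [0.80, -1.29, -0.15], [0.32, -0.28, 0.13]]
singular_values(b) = [1.58, 0.21, 0.11]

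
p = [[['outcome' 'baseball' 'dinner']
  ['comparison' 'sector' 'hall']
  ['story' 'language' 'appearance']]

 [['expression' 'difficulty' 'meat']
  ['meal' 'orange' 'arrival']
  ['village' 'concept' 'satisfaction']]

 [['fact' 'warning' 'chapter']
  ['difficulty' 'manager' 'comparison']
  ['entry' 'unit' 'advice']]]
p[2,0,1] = 'warning'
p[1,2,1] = 'concept'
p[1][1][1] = 'orange'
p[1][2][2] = 'satisfaction'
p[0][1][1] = 'sector'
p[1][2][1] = 'concept'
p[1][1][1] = 'orange'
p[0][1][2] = 'hall'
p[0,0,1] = 'baseball'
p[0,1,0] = 'comparison'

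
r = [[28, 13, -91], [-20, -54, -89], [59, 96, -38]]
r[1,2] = -89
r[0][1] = 13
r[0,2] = -91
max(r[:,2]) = -38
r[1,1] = -54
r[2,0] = 59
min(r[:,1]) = -54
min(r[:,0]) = -20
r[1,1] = -54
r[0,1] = 13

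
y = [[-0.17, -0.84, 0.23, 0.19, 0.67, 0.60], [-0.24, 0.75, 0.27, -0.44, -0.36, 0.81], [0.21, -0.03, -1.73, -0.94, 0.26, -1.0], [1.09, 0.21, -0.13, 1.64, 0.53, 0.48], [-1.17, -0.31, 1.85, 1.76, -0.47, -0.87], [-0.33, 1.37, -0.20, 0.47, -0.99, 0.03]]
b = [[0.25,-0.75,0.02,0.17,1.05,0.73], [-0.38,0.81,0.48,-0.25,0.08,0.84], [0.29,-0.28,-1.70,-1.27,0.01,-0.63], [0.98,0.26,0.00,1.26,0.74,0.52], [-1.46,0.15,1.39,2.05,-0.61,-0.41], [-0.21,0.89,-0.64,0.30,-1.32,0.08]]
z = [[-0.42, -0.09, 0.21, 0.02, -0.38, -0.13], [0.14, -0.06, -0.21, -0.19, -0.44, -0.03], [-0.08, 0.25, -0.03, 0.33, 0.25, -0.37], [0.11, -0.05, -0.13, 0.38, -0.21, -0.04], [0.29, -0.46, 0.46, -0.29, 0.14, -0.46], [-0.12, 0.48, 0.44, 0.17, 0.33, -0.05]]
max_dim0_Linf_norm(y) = 1.85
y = z + b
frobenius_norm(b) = 4.95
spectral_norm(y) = 3.49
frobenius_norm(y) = 4.99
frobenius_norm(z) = 1.64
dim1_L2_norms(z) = [0.62, 0.55, 0.61, 0.47, 0.91, 0.76]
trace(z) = -0.04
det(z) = 0.03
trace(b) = 0.09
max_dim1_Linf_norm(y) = 1.85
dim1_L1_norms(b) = [2.97, 2.84, 4.18, 3.76, 6.07, 3.44]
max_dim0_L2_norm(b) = 2.75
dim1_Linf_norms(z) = [0.42, 0.44, 0.37, 0.38, 0.46, 0.48]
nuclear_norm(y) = 10.26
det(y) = -2.41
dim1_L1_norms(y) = [2.7, 2.87, 4.17, 4.08, 6.43, 3.39]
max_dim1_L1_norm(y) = 6.43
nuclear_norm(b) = 10.30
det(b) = -6.43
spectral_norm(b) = 3.58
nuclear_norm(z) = 3.66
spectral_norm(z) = 0.99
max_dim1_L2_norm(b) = 2.97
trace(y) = 0.05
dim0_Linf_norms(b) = [1.46, 0.89, 1.7, 2.05, 1.32, 0.84]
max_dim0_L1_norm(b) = 5.3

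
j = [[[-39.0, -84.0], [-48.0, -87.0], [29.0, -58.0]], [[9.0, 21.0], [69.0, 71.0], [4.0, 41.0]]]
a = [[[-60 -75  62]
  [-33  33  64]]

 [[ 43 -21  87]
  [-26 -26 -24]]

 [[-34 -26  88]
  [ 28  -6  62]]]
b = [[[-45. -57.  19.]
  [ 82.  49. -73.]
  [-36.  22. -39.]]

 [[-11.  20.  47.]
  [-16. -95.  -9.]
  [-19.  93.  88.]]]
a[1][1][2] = -24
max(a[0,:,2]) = 64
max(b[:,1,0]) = 82.0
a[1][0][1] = -21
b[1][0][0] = -11.0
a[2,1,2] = 62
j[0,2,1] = -58.0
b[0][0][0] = -45.0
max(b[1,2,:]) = 93.0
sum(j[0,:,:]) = -287.0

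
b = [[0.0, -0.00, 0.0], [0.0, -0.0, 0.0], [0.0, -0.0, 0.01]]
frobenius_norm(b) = 0.01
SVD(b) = [[0.0, 0.00, 1.00], [0.00, 1.0, 0.00], [1.0, 0.0, 0.00]] @ diag([0.01, -0.0, 0.0]) @ [[0.00, 0.0, 1.0], [0.00, 1.00, 0.00], [1.0, 0.00, 0.00]]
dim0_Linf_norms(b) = [0.0, 0.0, 0.01]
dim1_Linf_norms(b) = [0.0, 0.0, 0.01]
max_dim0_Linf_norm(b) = 0.01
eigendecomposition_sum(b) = [[0.0, 0.00, 0.0], [0.00, 0.00, 0.0], [0.00, 0.00, 0.0]] + [[-0.0, -0.0, -0.00], [-0.00, -0.00, -0.0], [-0.0, -0.00, -0.0]] + [[0.00, 0.00, 0.00], [0.0, 0.0, 0.00], [0.00, 0.00, 0.01]]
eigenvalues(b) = [0.0, -0.0, 0.01]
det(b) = 0.00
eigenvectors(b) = [[1.0, 0.0, 0.0],[0.00, 1.00, 0.0],[0.00, 0.0, 1.00]]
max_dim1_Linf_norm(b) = 0.01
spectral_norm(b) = 0.01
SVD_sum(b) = [[0.0, 0.00, 0.00], [0.00, 0.00, 0.00], [0.0, 0.0, 0.01]] + [[-0.00, -0.00, -0.0],[-0.0, -0.00, -0.0],[-0.00, -0.00, -0.00]] + [[0.00, 0.0, 0.00],[0.0, 0.00, 0.00],[0.00, 0.00, 0.00]]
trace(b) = 0.01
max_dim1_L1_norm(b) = 0.01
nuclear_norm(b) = 0.01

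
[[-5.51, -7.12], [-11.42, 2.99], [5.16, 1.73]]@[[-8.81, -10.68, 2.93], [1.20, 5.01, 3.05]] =[[40.00,23.18,-37.86], [104.20,136.95,-24.34], [-43.38,-46.44,20.40]]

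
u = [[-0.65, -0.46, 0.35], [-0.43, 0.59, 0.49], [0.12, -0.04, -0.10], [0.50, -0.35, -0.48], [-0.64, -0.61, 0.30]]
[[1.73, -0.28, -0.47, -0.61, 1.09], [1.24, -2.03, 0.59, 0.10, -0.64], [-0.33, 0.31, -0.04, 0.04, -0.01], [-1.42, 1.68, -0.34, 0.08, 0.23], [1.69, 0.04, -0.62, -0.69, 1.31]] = u @ [[-1.24,  1.17,  -0.15,  0.16,  -0.03], [-0.48,  -1.78,  1.07,  0.71,  -1.74], [2.02,  -0.98,  -0.22,  -0.52,  0.76]]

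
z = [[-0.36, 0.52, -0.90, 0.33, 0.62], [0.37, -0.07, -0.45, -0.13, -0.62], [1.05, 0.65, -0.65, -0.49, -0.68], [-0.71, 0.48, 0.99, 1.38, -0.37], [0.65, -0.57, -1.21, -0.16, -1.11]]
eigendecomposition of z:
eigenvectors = [[-0.21+0.00j, 0.67+0.00j, (0.67-0j), 0.34+0.00j, (0.64+0j)], [0.37+0.00j, 0.08+0.02j, (0.08-0.02j), -0.01+0.00j, -0.22+0.00j], [(0.35+0j), (0.05-0.46j), (0.05+0.46j), (-0.1+0j), (-0.04+0j)], [(-0.11+0j), (0.09+0.42j), (0.09-0.42j), 0.93+0.00j, (0.63+0j)], [0.82+0.00j, (0.37+0.11j), (0.37-0.11j), (0.1+0j), (0.38+0j)]]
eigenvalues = [(-2.03+0j), (0.03+0.94j), (0.03-0.94j), (0.96+0j), (0.2+0j)]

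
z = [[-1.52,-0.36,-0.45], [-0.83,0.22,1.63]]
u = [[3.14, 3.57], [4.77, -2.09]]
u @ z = [[-7.74, -0.35, 4.41], [-5.52, -2.18, -5.55]]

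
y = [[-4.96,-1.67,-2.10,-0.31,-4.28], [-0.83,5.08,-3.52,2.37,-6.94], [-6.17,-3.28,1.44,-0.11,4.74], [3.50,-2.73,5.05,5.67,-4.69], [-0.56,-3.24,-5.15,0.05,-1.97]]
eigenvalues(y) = [(-9.28+0j), (0.17+4.59j), (0.17-4.59j), (7.11+3.21j), (7.11-3.21j)]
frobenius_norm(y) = 18.89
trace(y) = 5.26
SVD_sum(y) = [[0.55, 0.54, -0.30, 0.62, -1.57], [2.44, 2.41, -1.35, 2.74, -6.99], [-2.04, -2.01, 1.12, -2.29, 5.83], [1.52, 1.5, -0.84, 1.71, -4.35], [0.41, 0.4, -0.22, 0.46, -1.17]] + [[-2.99, 0.6, -3.60, -1.48, -0.73], [-2.36, 0.47, -2.84, -1.17, -0.58], [-0.96, 0.19, -1.16, -0.48, -0.23], [4.22, -0.85, 5.07, 2.10, 1.03], [-2.35, 0.47, -2.82, -1.17, -0.57]] + [[-2.11,-3.1,0.86,1.58,-1.35], [0.43,0.63,-0.18,-0.32,0.28], [-1.97,-2.89,0.8,1.47,-1.26], [-2.28,-3.36,0.93,1.71,-1.46], [-1.05,-1.55,0.43,0.79,-0.67]] + [[-0.43, 0.47, 0.39, 0.12, -0.02],  [-1.33, 1.45, 1.21, 0.36, -0.06],  [-1.19, 1.29, 1.08, 0.32, -0.05],  [0.04, -0.05, -0.04, -0.01, 0.00],  [2.45, -2.66, -2.23, -0.66, 0.11]] + [[0.02, -0.18, 0.55, -1.14, -0.61], [-0.01, 0.12, -0.37, 0.77, 0.41], [-0.02, 0.14, -0.41, 0.86, 0.46], [-0.00, 0.03, -0.08, 0.17, 0.09], [-0.01, 0.10, -0.30, 0.63, 0.33]]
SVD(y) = [[0.15, -0.48, -0.55, 0.14, -0.65], [0.68, -0.38, 0.11, 0.43, 0.44], [-0.57, -0.15, -0.51, 0.39, 0.49], [0.42, 0.68, -0.59, -0.01, 0.10], [0.11, -0.38, -0.27, -0.80, 0.36]] @ diag([12.294758904372543, 10.407639307542519, 7.9865947638406425, 5.373517447217167, 2.165377992428565]) @ [[0.29, 0.29, -0.16, 0.33, -0.84], [0.60, -0.12, 0.72, 0.30, 0.15], [0.48, 0.71, -0.2, -0.36, 0.31], [-0.57, 0.62, 0.52, 0.15, -0.03], [-0.02, 0.13, -0.39, 0.81, 0.43]]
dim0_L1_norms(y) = [16.02, 16.0, 17.26, 8.51, 22.62]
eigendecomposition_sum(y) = [[-5.26-0.00j,-1.91+0.00j,-3.08+0.00j,(0.18-0j),(-2.78+0j)], [(-2.53-0j),-0.92+0.00j,(-1.48+0j),0.09-0.00j,(-1.34+0j)], [(-2.38-0j),-0.86+0.00j,(-1.39+0j),(0.08-0j),-1.26+0.00j], [0.57+0.00j,0.21-0.00j,0.33-0.00j,-0.02+0.00j,(0.3-0j)], [(-3.2-0j),(-1.16+0j),(-1.87+0j),(0.11-0j),(-1.69+0j)]] + [[(0.14+0.99j), 0.19-0.41j, 0.59-0.74j, -0.14+0.10j, -0.84-0.73j], [(0.5-0.97j), (-0.43+0.24j), -1.00+0.29j, 0.19-0.00j, (0.29+1.18j)], [-1.59-0.31j, (0.52+0.51j), (0.82+1.3j), -0.09-0.27j, (1.57-0.9j)], [2.36+0.44j, -0.79-0.74j, (-1.24-1.92j), 0.13+0.40j, (-2.31+1.36j)], [1.31-0.83j, (-0.7-0.01j), -1.43-0.36j, (0.24+0.13j), -0.50+1.65j]] + [[(0.14-0.99j), 0.19+0.41j, (0.59+0.74j), -0.14-0.10j, -0.84+0.73j], [(0.5+0.97j), (-0.43-0.24j), -1.00-0.29j, 0.19+0.00j, 0.29-1.18j], [(-1.59+0.31j), 0.52-0.51j, 0.82-1.30j, (-0.09+0.27j), 1.57+0.90j], [2.36-0.44j, (-0.79+0.74j), -1.24+1.92j, (0.13-0.4j), -2.31-1.36j], [1.31+0.83j, -0.70+0.01j, (-1.43+0.36j), 0.24-0.13j, -0.50-1.65j]] + [[(0.02-0.03j), (-0.07-0.14j), (-0.1+0.05j), (-0.1+0j), (0.09+0.12j)], [0.35+0.58j, 3.42+0.01j, -0.02-2.51j, (0.95-2.02j), (-3.09+0.55j)], [-0.31-0.21j, -1.73+0.79j, (0.59+1.26j), -0.01+1.24j, (1.43-0.99j)], [-0.90+0.39j, -0.68+4.91j, 3.60+0.46j, 2.71+1.76j, -0.18-4.54j], [(0.01-0.09j), -0.34-0.29j, (-0.21+0.25j), -0.27+0.12j, (0.36+0.21j)]] + [[0.02+0.03j, (-0.07+0.14j), (-0.1-0.05j), (-0.1-0j), (0.09-0.12j)], [(0.35-0.58j), 3.42-0.01j, (-0.02+2.51j), 0.95+2.02j, (-3.09-0.55j)], [(-0.31+0.21j), -1.73-0.79j, 0.59-1.26j, (-0.01-1.24j), (1.43+0.99j)], [(-0.9-0.39j), (-0.68-4.91j), (3.6-0.46j), 2.71-1.76j, (-0.18+4.54j)], [(0.01+0.09j), (-0.34+0.29j), (-0.21-0.25j), -0.27-0.12j, 0.36-0.21j]]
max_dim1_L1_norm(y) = 21.64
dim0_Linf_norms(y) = [6.17, 5.08, 5.15, 5.67, 6.94]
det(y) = -11891.22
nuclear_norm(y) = 38.23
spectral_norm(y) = 12.29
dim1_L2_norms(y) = [7.09, 9.63, 8.57, 9.97, 6.42]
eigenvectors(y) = [[(0.74+0j), (0.09+0.26j), 0.09-0.26j, -0.02+0.01j, (-0.02-0.01j)], [0.36+0.00j, 0.09-0.29j, 0.09+0.29j, (-0.07-0.54j), -0.07+0.54j], [(0.34+0j), (-0.45-0j), -0.45+0.00j, (0.16+0.25j), 0.16-0.25j], [(-0.08+0j), (0.67+0j), 0.67-0.00j, (0.78+0j), (0.78-0j)], [(0.45+0j), 0.31-0.29j, 0.31+0.29j, (-0.04+0.06j), (-0.04-0.06j)]]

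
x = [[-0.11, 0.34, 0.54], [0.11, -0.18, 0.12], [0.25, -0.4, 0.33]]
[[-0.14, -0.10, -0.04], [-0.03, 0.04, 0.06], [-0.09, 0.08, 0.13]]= x @ [[0.02, -0.09, 0.25], [0.01, -0.28, -0.13], [-0.27, -0.02, 0.05]]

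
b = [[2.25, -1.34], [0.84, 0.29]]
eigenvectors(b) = [[(0.78+0j), (0.78-0j)], [(0.57-0.24j), 0.57+0.24j]]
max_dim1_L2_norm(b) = 2.62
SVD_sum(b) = [[2.32, -1.21], [0.54, -0.28]] + [[-0.07, -0.13],  [0.30, 0.57]]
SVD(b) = [[-0.97,-0.23], [-0.23,0.97]] @ diag([2.68500402228473, 0.6622336448073455]) @ [[-0.89, 0.46], [0.46, 0.89]]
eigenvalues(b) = [(1.27+0.41j), (1.27-0.41j)]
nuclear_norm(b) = 3.35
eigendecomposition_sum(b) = [[(1.12-1.33j),-0.67+2.09j], [0.42-1.31j,(0.15+1.73j)]] + [[(1.13+1.33j), (-0.67-2.09j)], [(0.42+1.31j), 0.14-1.73j]]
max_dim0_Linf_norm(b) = 2.25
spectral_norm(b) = 2.69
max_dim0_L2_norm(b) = 2.4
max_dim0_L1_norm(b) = 3.09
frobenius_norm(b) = 2.77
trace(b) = 2.54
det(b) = 1.78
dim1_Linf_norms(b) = [2.25, 0.84]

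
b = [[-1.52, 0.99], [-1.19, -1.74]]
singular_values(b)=[2.11, 1.81]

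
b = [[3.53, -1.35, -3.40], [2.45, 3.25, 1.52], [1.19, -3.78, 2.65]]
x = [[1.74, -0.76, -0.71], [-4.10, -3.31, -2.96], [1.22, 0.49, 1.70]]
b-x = [[1.79, -0.59, -2.69], [6.55, 6.56, 4.48], [-0.03, -4.27, 0.95]]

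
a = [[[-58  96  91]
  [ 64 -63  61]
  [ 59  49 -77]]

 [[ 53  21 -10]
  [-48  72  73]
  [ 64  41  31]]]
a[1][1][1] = 72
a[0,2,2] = -77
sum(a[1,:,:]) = 297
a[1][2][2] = 31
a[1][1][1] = 72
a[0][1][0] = 64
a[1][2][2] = 31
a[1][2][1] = 41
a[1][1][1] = 72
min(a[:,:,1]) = -63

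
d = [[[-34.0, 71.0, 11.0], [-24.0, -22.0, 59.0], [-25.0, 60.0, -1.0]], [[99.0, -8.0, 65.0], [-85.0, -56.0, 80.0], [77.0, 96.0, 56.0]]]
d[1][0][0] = 99.0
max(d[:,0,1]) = 71.0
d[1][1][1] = -56.0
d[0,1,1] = -22.0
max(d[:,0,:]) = 99.0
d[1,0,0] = 99.0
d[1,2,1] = 96.0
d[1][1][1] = -56.0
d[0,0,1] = 71.0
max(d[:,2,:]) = 96.0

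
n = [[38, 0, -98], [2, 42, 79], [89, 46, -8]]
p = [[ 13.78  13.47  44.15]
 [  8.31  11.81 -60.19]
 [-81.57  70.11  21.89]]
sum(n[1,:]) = 123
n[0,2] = -98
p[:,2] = [44.15, -60.19, 21.89]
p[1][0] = 8.31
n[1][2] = 79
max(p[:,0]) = 13.78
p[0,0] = 13.78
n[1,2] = 79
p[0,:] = [13.78, 13.47, 44.15]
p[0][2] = 44.15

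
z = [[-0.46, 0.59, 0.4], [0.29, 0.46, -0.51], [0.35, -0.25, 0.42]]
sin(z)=[[-0.4, 0.53, 0.38],  [0.27, 0.43, -0.43],  [0.32, -0.22, 0.39]]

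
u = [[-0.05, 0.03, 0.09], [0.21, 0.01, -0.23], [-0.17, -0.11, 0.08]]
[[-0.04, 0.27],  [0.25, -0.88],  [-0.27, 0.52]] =u@[[2.08, -2.49], [-0.19, 0.28], [0.82, 1.57]]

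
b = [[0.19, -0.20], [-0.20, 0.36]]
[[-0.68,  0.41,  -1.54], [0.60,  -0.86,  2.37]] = b@[[-4.32, -0.87, -2.87], [-0.72, -2.88, 4.99]]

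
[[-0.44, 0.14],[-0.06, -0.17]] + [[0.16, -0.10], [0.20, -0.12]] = [[-0.28, 0.04],[0.14, -0.29]]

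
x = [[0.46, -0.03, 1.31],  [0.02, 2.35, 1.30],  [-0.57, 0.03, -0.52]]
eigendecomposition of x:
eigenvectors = [[(-0.81+0j), -0.81-0.00j, -0.01+0.00j], [-0.21+0.17j, (-0.21-0.17j), 1.00+0.00j], [(0.3-0.43j), 0.30+0.43j, (0.01+0j)]]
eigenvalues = [(-0.04+0.71j), (-0.04-0.71j), (2.37+0j)]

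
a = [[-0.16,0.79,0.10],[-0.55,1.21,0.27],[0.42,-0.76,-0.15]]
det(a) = 0.012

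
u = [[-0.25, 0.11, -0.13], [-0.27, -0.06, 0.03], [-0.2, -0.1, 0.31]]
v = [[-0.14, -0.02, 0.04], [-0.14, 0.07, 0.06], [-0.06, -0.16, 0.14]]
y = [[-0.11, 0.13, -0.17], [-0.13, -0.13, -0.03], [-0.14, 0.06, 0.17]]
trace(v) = 0.07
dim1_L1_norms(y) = [0.41, 0.29, 0.37]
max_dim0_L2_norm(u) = 0.42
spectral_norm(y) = 0.25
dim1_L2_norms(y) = [0.24, 0.19, 0.23]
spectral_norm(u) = 0.45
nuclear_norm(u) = 0.85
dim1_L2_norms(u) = [0.3, 0.28, 0.38]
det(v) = -0.00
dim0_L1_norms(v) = [0.34, 0.25, 0.24]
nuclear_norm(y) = 0.65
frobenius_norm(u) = 0.56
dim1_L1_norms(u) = [0.49, 0.36, 0.61]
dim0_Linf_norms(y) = [0.14, 0.13, 0.17]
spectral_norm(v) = 0.25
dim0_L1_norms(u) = [0.72, 0.27, 0.47]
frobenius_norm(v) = 0.31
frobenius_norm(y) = 0.38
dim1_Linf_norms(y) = [0.17, 0.13, 0.17]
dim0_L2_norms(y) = [0.22, 0.19, 0.24]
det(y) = 0.01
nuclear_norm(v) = 0.48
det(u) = 0.01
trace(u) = 0.00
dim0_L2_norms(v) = [0.21, 0.18, 0.16]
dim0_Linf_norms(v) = [0.14, 0.16, 0.14]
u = y + v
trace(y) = -0.07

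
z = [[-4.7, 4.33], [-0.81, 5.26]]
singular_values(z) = [7.87, 2.7]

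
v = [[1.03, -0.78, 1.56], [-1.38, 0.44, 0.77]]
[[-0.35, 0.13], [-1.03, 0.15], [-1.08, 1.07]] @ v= [[-0.54, 0.33, -0.45], [-1.27, 0.87, -1.49], [-2.59, 1.31, -0.86]]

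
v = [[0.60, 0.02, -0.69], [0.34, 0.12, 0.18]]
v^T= [[0.60, 0.34], [0.02, 0.12], [-0.69, 0.18]]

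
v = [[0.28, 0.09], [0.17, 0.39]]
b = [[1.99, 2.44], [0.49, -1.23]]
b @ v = [[0.97,1.13], [-0.07,-0.44]]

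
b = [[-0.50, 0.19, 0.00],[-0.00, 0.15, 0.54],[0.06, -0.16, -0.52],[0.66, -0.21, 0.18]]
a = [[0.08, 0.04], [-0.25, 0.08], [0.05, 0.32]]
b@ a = [[-0.09,-0.00], [-0.01,0.18], [0.02,-0.18], [0.11,0.07]]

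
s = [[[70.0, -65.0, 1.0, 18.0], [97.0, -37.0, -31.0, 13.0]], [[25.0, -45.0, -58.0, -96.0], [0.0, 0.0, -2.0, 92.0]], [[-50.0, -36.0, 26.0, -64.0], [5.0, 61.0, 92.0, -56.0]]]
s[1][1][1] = 0.0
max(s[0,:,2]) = 1.0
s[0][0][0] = 70.0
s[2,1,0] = 5.0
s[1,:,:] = [[25.0, -45.0, -58.0, -96.0], [0.0, 0.0, -2.0, 92.0]]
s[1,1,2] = -2.0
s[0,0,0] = 70.0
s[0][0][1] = -65.0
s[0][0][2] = 1.0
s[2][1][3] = -56.0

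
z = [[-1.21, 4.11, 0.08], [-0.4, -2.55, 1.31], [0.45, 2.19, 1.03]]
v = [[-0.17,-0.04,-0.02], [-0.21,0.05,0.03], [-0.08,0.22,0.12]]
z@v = [[-0.66, 0.27, 0.16],[0.50, 0.18, 0.09],[-0.62, 0.32, 0.18]]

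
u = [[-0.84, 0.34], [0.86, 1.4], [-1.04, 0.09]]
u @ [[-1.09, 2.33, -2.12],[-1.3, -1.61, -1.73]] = [[0.47, -2.5, 1.19],[-2.76, -0.25, -4.25],[1.02, -2.57, 2.05]]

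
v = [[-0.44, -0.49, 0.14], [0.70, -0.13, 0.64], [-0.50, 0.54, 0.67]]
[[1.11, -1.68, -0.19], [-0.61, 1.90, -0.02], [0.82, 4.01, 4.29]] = v@ [[-1.56, 0.50, -1.92],[-0.69, 3.90, 2.87],[0.62, 3.21, 2.65]]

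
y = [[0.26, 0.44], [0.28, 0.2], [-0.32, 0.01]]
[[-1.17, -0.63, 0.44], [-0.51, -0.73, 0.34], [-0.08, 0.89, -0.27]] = y@ [[0.15, -2.78, 0.87], [-2.75, 0.22, 0.49]]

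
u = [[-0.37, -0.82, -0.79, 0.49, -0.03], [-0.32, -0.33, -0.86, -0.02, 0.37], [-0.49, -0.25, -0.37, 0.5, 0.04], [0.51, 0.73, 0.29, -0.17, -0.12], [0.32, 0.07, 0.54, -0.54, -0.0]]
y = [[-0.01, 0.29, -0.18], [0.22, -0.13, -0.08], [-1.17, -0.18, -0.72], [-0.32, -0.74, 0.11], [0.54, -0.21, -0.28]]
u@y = [[0.57, -0.21, 0.76], [1.14, 0.04, 0.60], [0.24, -0.42, 0.42], [-0.19, 0.15, -0.34], [-0.45, 0.39, -0.51]]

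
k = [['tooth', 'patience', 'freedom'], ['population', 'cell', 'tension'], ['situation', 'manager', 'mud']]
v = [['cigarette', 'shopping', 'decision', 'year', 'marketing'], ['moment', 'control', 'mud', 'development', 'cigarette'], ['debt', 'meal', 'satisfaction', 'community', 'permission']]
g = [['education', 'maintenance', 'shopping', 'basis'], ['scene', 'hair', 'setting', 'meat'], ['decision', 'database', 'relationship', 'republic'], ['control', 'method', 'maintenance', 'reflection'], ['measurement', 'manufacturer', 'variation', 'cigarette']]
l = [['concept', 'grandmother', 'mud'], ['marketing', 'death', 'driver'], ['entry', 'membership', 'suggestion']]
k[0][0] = 'tooth'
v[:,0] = ['cigarette', 'moment', 'debt']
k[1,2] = 'tension'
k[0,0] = 'tooth'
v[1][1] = 'control'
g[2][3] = 'republic'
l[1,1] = 'death'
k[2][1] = 'manager'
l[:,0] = ['concept', 'marketing', 'entry']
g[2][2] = 'relationship'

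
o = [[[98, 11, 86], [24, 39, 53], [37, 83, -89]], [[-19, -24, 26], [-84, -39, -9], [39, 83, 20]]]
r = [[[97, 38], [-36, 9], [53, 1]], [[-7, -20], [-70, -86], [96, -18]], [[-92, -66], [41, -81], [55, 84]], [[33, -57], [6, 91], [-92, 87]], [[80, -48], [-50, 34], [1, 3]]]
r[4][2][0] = 1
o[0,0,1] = 11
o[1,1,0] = -84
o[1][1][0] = -84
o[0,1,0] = 24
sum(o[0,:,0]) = 159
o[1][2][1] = 83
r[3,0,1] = -57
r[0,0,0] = 97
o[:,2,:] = [[37, 83, -89], [39, 83, 20]]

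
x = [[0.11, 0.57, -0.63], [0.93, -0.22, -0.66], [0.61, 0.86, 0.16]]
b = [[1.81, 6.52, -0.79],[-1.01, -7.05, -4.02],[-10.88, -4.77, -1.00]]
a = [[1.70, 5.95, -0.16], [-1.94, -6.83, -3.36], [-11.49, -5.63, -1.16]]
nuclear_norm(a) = 23.37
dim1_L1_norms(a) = [7.81, 12.13, 18.28]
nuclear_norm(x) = 2.98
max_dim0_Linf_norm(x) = 0.93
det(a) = 208.44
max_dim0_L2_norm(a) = 11.78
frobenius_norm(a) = 16.28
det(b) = 313.43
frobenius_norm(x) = 1.79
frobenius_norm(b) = 15.98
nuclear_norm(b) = 24.23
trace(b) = -6.24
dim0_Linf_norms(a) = [11.49, 6.83, 3.36]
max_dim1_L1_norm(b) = 16.65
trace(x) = 0.05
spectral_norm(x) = 1.36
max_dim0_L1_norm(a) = 18.41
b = x + a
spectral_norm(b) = 13.95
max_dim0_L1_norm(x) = 1.65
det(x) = -0.84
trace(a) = -6.29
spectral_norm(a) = 14.85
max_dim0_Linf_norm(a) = 11.49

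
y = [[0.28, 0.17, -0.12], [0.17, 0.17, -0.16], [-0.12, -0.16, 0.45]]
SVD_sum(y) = [[0.15, 0.14, -0.23], [0.14, 0.12, -0.21], [-0.23, -0.21, 0.35]] + [[0.12, 0.05, 0.11], [0.05, 0.02, 0.04], [0.11, 0.04, 0.10]] + [[0.01, -0.01, -0.00], [-0.01, 0.03, 0.01], [-0.00, 0.01, 0.0]]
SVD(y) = [[-0.48, 0.72, -0.50], [-0.45, 0.29, 0.85], [0.75, 0.63, 0.18]] @ diag([0.6227818200143518, 0.24185114780439138, 0.03536703218125695]) @ [[-0.48, -0.45, 0.75], [0.72, 0.29, 0.63], [-0.5, 0.85, 0.18]]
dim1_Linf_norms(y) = [0.28, 0.17, 0.45]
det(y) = 0.01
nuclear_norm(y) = 0.90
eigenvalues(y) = [0.62, 0.24, 0.04]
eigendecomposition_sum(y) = [[0.15, 0.14, -0.23], [0.14, 0.12, -0.21], [-0.23, -0.21, 0.35]] + [[0.12, 0.05, 0.11],[0.05, 0.02, 0.04],[0.11, 0.04, 0.10]] + [[0.01, -0.01, -0.00], [-0.01, 0.03, 0.01], [-0.00, 0.01, 0.0]]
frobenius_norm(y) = 0.67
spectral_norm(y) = 0.62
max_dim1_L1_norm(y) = 0.73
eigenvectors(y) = [[-0.48, -0.72, -0.5], [-0.45, -0.29, 0.85], [0.75, -0.63, 0.18]]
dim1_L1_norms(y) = [0.57, 0.5, 0.73]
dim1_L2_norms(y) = [0.35, 0.29, 0.49]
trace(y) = 0.90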